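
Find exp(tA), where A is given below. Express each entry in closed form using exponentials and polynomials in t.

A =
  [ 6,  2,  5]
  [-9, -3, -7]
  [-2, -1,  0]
e^{tA} =
  [-3*t^2*exp(t)/2 + 5*t*exp(t) + exp(t), -3*t^2*exp(t)/2 + 2*t*exp(t), 3*t^2*exp(t) + 5*t*exp(t)]
  [5*t^2*exp(t)/2 - 9*t*exp(t), 5*t^2*exp(t)/2 - 4*t*exp(t) + exp(t), -5*t^2*exp(t) - 7*t*exp(t)]
  [t^2*exp(t)/2 - 2*t*exp(t), t^2*exp(t)/2 - t*exp(t), -t^2*exp(t) - t*exp(t) + exp(t)]

Strategy: write A = P · J · P⁻¹ where J is a Jordan canonical form, so e^{tA} = P · e^{tJ} · P⁻¹, and e^{tJ} can be computed block-by-block.

A has Jordan form
J =
  [1, 1, 0]
  [0, 1, 1]
  [0, 0, 1]
(up to reordering of blocks).

Per-block formulas:
  For a 3×3 Jordan block J_3(1): exp(t · J_3(1)) = e^(1t)·(I + t·N + (t^2/2)·N^2), where N is the 3×3 nilpotent shift.

After assembling e^{tJ} and conjugating by P, we get:

e^{tA} =
  [-3*t^2*exp(t)/2 + 5*t*exp(t) + exp(t), -3*t^2*exp(t)/2 + 2*t*exp(t), 3*t^2*exp(t) + 5*t*exp(t)]
  [5*t^2*exp(t)/2 - 9*t*exp(t), 5*t^2*exp(t)/2 - 4*t*exp(t) + exp(t), -5*t^2*exp(t) - 7*t*exp(t)]
  [t^2*exp(t)/2 - 2*t*exp(t), t^2*exp(t)/2 - t*exp(t), -t^2*exp(t) - t*exp(t) + exp(t)]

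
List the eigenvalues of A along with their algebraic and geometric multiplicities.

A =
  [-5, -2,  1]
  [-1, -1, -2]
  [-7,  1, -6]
λ = -4: alg = 3, geom = 1

Step 1 — factor the characteristic polynomial to read off the algebraic multiplicities:
  χ_A(x) = (x + 4)^3

Step 2 — compute geometric multiplicities via the rank-nullity identity g(λ) = n − rank(A − λI):
  rank(A − (-4)·I) = 2, so dim ker(A − (-4)·I) = n − 2 = 1

Summary:
  λ = -4: algebraic multiplicity = 3, geometric multiplicity = 1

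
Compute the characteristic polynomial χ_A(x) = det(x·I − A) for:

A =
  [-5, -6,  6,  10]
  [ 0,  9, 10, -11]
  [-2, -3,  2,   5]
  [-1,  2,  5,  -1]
x^4 - 5*x^3 + 6*x^2 + 4*x - 8

Expanding det(x·I − A) (e.g. by cofactor expansion or by noting that A is similar to its Jordan form J, which has the same characteristic polynomial as A) gives
  χ_A(x) = x^4 - 5*x^3 + 6*x^2 + 4*x - 8
which factors as (x - 2)^3*(x + 1). The eigenvalues (with algebraic multiplicities) are λ = -1 with multiplicity 1, λ = 2 with multiplicity 3.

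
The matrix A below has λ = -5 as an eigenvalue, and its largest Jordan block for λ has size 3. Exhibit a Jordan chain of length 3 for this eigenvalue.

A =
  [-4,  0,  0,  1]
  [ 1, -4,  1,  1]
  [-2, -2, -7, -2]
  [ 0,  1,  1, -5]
A Jordan chain for λ = -5 of length 3:
v_1 = (1, 0, 0, -1)ᵀ
v_2 = (1, 1, -2, 0)ᵀ
v_3 = (1, 0, 0, 0)ᵀ

Let N = A − (-5)·I. We want v_3 with N^3 v_3 = 0 but N^2 v_3 ≠ 0; then v_{j-1} := N · v_j for j = 3, …, 2.

Pick v_3 = (1, 0, 0, 0)ᵀ.
Then v_2 = N · v_3 = (1, 1, -2, 0)ᵀ.
Then v_1 = N · v_2 = (1, 0, 0, -1)ᵀ.

Sanity check: (A − (-5)·I) v_1 = (0, 0, 0, 0)ᵀ = 0. ✓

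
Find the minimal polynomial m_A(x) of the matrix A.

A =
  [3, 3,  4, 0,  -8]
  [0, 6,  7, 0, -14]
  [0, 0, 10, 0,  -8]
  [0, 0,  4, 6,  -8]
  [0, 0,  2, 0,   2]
x^3 - 15*x^2 + 72*x - 108

The characteristic polynomial is χ_A(x) = (x - 6)^4*(x - 3), so the eigenvalues are known. The minimal polynomial is
  m_A(x) = Π_λ (x − λ)^{k_λ}
where k_λ is the size of the *largest* Jordan block for λ (equivalently, the smallest k with (A − λI)^k v = 0 for every generalised eigenvector v of λ).

  λ = 3: largest Jordan block has size 1, contributing (x − 3)
  λ = 6: largest Jordan block has size 2, contributing (x − 6)^2

So m_A(x) = (x - 6)^2*(x - 3) = x^3 - 15*x^2 + 72*x - 108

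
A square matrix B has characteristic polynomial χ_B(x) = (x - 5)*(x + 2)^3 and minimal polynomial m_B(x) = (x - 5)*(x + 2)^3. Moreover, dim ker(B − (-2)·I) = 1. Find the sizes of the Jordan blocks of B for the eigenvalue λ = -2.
Block sizes for λ = -2: [3]

Step 1 — from the characteristic polynomial, algebraic multiplicity of λ = -2 is 3. From dim ker(B − (-2)·I) = 1, there are exactly 1 Jordan blocks for λ = -2.
Step 2 — from the minimal polynomial, the factor (x + 2)^3 tells us the largest block for λ = -2 has size 3.
Step 3 — with total size 3, 1 blocks, and largest block 3, the block sizes (in nonincreasing order) are [3].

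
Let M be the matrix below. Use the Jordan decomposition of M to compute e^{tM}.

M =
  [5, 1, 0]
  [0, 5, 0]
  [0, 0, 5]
e^{tM} =
  [exp(5*t), t*exp(5*t), 0]
  [0, exp(5*t), 0]
  [0, 0, exp(5*t)]

Strategy: write M = P · J · P⁻¹ where J is a Jordan canonical form, so e^{tM} = P · e^{tJ} · P⁻¹, and e^{tJ} can be computed block-by-block.

M has Jordan form
J =
  [5, 1, 0]
  [0, 5, 0]
  [0, 0, 5]
(up to reordering of blocks).

Per-block formulas:
  For a 2×2 Jordan block J_2(5): exp(t · J_2(5)) = e^(5t)·(I + t·N), where N is the 2×2 nilpotent shift.
  For a 1×1 block at λ = 5: exp(t · [5]) = [e^(5t)].

After assembling e^{tJ} and conjugating by P, we get:

e^{tM} =
  [exp(5*t), t*exp(5*t), 0]
  [0, exp(5*t), 0]
  [0, 0, exp(5*t)]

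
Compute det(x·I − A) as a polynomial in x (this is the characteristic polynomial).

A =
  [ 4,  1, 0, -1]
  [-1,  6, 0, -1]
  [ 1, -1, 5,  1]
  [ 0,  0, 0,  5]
x^4 - 20*x^3 + 150*x^2 - 500*x + 625

Expanding det(x·I − A) (e.g. by cofactor expansion or by noting that A is similar to its Jordan form J, which has the same characteristic polynomial as A) gives
  χ_A(x) = x^4 - 20*x^3 + 150*x^2 - 500*x + 625
which factors as (x - 5)^4. The eigenvalues (with algebraic multiplicities) are λ = 5 with multiplicity 4.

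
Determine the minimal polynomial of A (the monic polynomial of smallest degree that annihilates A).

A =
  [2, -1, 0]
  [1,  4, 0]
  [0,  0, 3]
x^2 - 6*x + 9

The characteristic polynomial is χ_A(x) = (x - 3)^3, so the eigenvalues are known. The minimal polynomial is
  m_A(x) = Π_λ (x − λ)^{k_λ}
where k_λ is the size of the *largest* Jordan block for λ (equivalently, the smallest k with (A − λI)^k v = 0 for every generalised eigenvector v of λ).

  λ = 3: largest Jordan block has size 2, contributing (x − 3)^2

So m_A(x) = (x - 3)^2 = x^2 - 6*x + 9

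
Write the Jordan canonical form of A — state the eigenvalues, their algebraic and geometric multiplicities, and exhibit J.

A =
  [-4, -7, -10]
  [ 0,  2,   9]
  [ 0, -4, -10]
J_3(-4)

The characteristic polynomial is
  det(x·I − A) = x^3 + 12*x^2 + 48*x + 64 = (x + 4)^3

Eigenvalues and multiplicities (the geometric multiplicity of λ is n − rank(A − λI), which equals the number of Jordan blocks for λ):
  λ = -4: algebraic multiplicity = 3, geometric multiplicity = 1

Determining the block sizes for each eigenvalue:
  λ = -4: one block (gm = 1), so the single block has size am = 3 → block sizes [3]

Assembling the blocks gives a Jordan form
J =
  [-4,  1,  0]
  [ 0, -4,  1]
  [ 0,  0, -4]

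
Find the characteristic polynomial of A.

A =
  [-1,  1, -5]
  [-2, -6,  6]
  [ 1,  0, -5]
x^3 + 12*x^2 + 48*x + 64

Expanding det(x·I − A) (e.g. by cofactor expansion or by noting that A is similar to its Jordan form J, which has the same characteristic polynomial as A) gives
  χ_A(x) = x^3 + 12*x^2 + 48*x + 64
which factors as (x + 4)^3. The eigenvalues (with algebraic multiplicities) are λ = -4 with multiplicity 3.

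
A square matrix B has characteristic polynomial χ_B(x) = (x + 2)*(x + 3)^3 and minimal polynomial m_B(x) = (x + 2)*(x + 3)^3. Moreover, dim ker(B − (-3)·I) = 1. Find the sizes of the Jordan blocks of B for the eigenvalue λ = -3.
Block sizes for λ = -3: [3]

Step 1 — from the characteristic polynomial, algebraic multiplicity of λ = -3 is 3. From dim ker(B − (-3)·I) = 1, there are exactly 1 Jordan blocks for λ = -3.
Step 2 — from the minimal polynomial, the factor (x + 3)^3 tells us the largest block for λ = -3 has size 3.
Step 3 — with total size 3, 1 blocks, and largest block 3, the block sizes (in nonincreasing order) are [3].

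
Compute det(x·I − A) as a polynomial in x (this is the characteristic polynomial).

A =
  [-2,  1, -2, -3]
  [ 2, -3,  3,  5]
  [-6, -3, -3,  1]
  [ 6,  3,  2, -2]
x^4 + 10*x^3 + 33*x^2 + 40*x + 16

Expanding det(x·I − A) (e.g. by cofactor expansion or by noting that A is similar to its Jordan form J, which has the same characteristic polynomial as A) gives
  χ_A(x) = x^4 + 10*x^3 + 33*x^2 + 40*x + 16
which factors as (x + 1)^2*(x + 4)^2. The eigenvalues (with algebraic multiplicities) are λ = -4 with multiplicity 2, λ = -1 with multiplicity 2.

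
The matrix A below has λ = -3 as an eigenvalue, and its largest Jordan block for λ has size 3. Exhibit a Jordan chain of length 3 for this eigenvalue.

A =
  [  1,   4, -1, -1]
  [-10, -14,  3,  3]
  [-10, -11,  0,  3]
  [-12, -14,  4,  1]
A Jordan chain for λ = -3 of length 3:
v_1 = (-2, 4, 4, 4)ᵀ
v_2 = (4, -10, -10, -12)ᵀ
v_3 = (1, 0, 0, 0)ᵀ

Let N = A − (-3)·I. We want v_3 with N^3 v_3 = 0 but N^2 v_3 ≠ 0; then v_{j-1} := N · v_j for j = 3, …, 2.

Pick v_3 = (1, 0, 0, 0)ᵀ.
Then v_2 = N · v_3 = (4, -10, -10, -12)ᵀ.
Then v_1 = N · v_2 = (-2, 4, 4, 4)ᵀ.

Sanity check: (A − (-3)·I) v_1 = (0, 0, 0, 0)ᵀ = 0. ✓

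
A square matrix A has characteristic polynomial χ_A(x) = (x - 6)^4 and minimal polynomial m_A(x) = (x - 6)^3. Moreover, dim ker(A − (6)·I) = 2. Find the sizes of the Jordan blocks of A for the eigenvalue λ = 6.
Block sizes for λ = 6: [3, 1]

Step 1 — from the characteristic polynomial, algebraic multiplicity of λ = 6 is 4. From dim ker(A − (6)·I) = 2, there are exactly 2 Jordan blocks for λ = 6.
Step 2 — from the minimal polynomial, the factor (x − 6)^3 tells us the largest block for λ = 6 has size 3.
Step 3 — with total size 4, 2 blocks, and largest block 3, the block sizes (in nonincreasing order) are [3, 1].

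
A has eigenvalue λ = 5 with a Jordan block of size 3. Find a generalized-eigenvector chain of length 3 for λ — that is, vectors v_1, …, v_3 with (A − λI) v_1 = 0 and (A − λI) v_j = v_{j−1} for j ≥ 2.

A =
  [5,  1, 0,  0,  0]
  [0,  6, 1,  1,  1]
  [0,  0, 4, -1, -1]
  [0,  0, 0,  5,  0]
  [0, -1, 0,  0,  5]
A Jordan chain for λ = 5 of length 3:
v_1 = (1, 0, 1, 0, -1)ᵀ
v_2 = (1, 1, 0, 0, -1)ᵀ
v_3 = (0, 1, 0, 0, 0)ᵀ

Let N = A − (5)·I. We want v_3 with N^3 v_3 = 0 but N^2 v_3 ≠ 0; then v_{j-1} := N · v_j for j = 3, …, 2.

Pick v_3 = (0, 1, 0, 0, 0)ᵀ.
Then v_2 = N · v_3 = (1, 1, 0, 0, -1)ᵀ.
Then v_1 = N · v_2 = (1, 0, 1, 0, -1)ᵀ.

Sanity check: (A − (5)·I) v_1 = (0, 0, 0, 0, 0)ᵀ = 0. ✓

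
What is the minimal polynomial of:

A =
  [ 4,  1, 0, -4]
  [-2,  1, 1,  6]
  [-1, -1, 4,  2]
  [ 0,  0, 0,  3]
x^3 - 9*x^2 + 27*x - 27

The characteristic polynomial is χ_A(x) = (x - 3)^4, so the eigenvalues are known. The minimal polynomial is
  m_A(x) = Π_λ (x − λ)^{k_λ}
where k_λ is the size of the *largest* Jordan block for λ (equivalently, the smallest k with (A − λI)^k v = 0 for every generalised eigenvector v of λ).

  λ = 3: largest Jordan block has size 3, contributing (x − 3)^3

So m_A(x) = (x - 3)^3 = x^3 - 9*x^2 + 27*x - 27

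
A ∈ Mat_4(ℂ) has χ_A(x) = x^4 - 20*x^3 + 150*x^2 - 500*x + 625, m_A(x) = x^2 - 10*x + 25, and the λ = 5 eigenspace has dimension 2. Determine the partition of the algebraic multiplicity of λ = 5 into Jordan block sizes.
Block sizes for λ = 5: [2, 2]

Step 1 — from the characteristic polynomial, algebraic multiplicity of λ = 5 is 4. From dim ker(A − (5)·I) = 2, there are exactly 2 Jordan blocks for λ = 5.
Step 2 — from the minimal polynomial, the factor (x − 5)^2 tells us the largest block for λ = 5 has size 2.
Step 3 — with total size 4, 2 blocks, and largest block 2, the block sizes (in nonincreasing order) are [2, 2].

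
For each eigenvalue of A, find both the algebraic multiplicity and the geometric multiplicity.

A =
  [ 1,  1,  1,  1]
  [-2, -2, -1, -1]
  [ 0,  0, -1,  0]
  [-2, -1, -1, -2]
λ = -1: alg = 4, geom = 3

Step 1 — factor the characteristic polynomial to read off the algebraic multiplicities:
  χ_A(x) = (x + 1)^4

Step 2 — compute geometric multiplicities via the rank-nullity identity g(λ) = n − rank(A − λI):
  rank(A − (-1)·I) = 1, so dim ker(A − (-1)·I) = n − 1 = 3

Summary:
  λ = -1: algebraic multiplicity = 4, geometric multiplicity = 3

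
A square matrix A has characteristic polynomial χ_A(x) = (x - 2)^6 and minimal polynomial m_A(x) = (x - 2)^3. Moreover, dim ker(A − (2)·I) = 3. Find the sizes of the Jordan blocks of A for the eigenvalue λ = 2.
Block sizes for λ = 2: [3, 2, 1]

Step 1 — from the characteristic polynomial, algebraic multiplicity of λ = 2 is 6. From dim ker(A − (2)·I) = 3, there are exactly 3 Jordan blocks for λ = 2.
Step 2 — from the minimal polynomial, the factor (x − 2)^3 tells us the largest block for λ = 2 has size 3.
Step 3 — with total size 6, 3 blocks, and largest block 3, the block sizes (in nonincreasing order) are [3, 2, 1].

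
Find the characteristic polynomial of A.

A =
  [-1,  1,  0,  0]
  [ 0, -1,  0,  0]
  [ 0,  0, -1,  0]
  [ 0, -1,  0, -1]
x^4 + 4*x^3 + 6*x^2 + 4*x + 1

Expanding det(x·I − A) (e.g. by cofactor expansion or by noting that A is similar to its Jordan form J, which has the same characteristic polynomial as A) gives
  χ_A(x) = x^4 + 4*x^3 + 6*x^2 + 4*x + 1
which factors as (x + 1)^4. The eigenvalues (with algebraic multiplicities) are λ = -1 with multiplicity 4.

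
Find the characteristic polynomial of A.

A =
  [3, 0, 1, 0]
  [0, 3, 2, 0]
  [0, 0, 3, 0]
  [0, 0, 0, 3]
x^4 - 12*x^3 + 54*x^2 - 108*x + 81

Expanding det(x·I − A) (e.g. by cofactor expansion or by noting that A is similar to its Jordan form J, which has the same characteristic polynomial as A) gives
  χ_A(x) = x^4 - 12*x^3 + 54*x^2 - 108*x + 81
which factors as (x - 3)^4. The eigenvalues (with algebraic multiplicities) are λ = 3 with multiplicity 4.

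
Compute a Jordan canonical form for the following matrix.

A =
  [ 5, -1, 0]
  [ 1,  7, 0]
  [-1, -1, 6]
J_2(6) ⊕ J_1(6)

The characteristic polynomial is
  det(x·I − A) = x^3 - 18*x^2 + 108*x - 216 = (x - 6)^3

Eigenvalues and multiplicities (the geometric multiplicity of λ is n − rank(A − λI), which equals the number of Jordan blocks for λ):
  λ = 6: algebraic multiplicity = 3, geometric multiplicity = 2

Determining the block sizes for each eigenvalue:
  λ = 6: 2 blocks summing to 3 forces exactly one block of size 2 and the rest size 1 → block sizes [2, 1]

Assembling the blocks gives a Jordan form
J =
  [6, 1, 0]
  [0, 6, 0]
  [0, 0, 6]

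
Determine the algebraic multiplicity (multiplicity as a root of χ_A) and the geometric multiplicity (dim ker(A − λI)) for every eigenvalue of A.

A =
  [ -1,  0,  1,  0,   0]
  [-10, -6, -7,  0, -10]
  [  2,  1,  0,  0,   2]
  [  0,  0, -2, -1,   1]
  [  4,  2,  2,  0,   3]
λ = -1: alg = 5, geom = 2

Step 1 — factor the characteristic polynomial to read off the algebraic multiplicities:
  χ_A(x) = (x + 1)^5

Step 2 — compute geometric multiplicities via the rank-nullity identity g(λ) = n − rank(A − λI):
  rank(A − (-1)·I) = 3, so dim ker(A − (-1)·I) = n − 3 = 2

Summary:
  λ = -1: algebraic multiplicity = 5, geometric multiplicity = 2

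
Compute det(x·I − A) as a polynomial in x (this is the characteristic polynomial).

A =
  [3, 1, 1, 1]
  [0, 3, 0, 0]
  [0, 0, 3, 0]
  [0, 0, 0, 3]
x^4 - 12*x^3 + 54*x^2 - 108*x + 81

Expanding det(x·I − A) (e.g. by cofactor expansion or by noting that A is similar to its Jordan form J, which has the same characteristic polynomial as A) gives
  χ_A(x) = x^4 - 12*x^3 + 54*x^2 - 108*x + 81
which factors as (x - 3)^4. The eigenvalues (with algebraic multiplicities) are λ = 3 with multiplicity 4.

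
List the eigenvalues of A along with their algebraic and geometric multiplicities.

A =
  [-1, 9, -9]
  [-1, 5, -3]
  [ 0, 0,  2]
λ = 2: alg = 3, geom = 2

Step 1 — factor the characteristic polynomial to read off the algebraic multiplicities:
  χ_A(x) = (x - 2)^3

Step 2 — compute geometric multiplicities via the rank-nullity identity g(λ) = n − rank(A − λI):
  rank(A − (2)·I) = 1, so dim ker(A − (2)·I) = n − 1 = 2

Summary:
  λ = 2: algebraic multiplicity = 3, geometric multiplicity = 2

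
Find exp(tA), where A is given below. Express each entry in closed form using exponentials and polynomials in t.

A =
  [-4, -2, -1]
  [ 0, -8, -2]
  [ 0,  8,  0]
e^{tA} =
  [exp(-4*t), -2*t*exp(-4*t), -t*exp(-4*t)]
  [0, -4*t*exp(-4*t) + exp(-4*t), -2*t*exp(-4*t)]
  [0, 8*t*exp(-4*t), 4*t*exp(-4*t) + exp(-4*t)]

Strategy: write A = P · J · P⁻¹ where J is a Jordan canonical form, so e^{tA} = P · e^{tJ} · P⁻¹, and e^{tJ} can be computed block-by-block.

A has Jordan form
J =
  [-4,  1,  0]
  [ 0, -4,  0]
  [ 0,  0, -4]
(up to reordering of blocks).

Per-block formulas:
  For a 1×1 block at λ = -4: exp(t · [-4]) = [e^(-4t)].
  For a 2×2 Jordan block J_2(-4): exp(t · J_2(-4)) = e^(-4t)·(I + t·N), where N is the 2×2 nilpotent shift.

After assembling e^{tJ} and conjugating by P, we get:

e^{tA} =
  [exp(-4*t), -2*t*exp(-4*t), -t*exp(-4*t)]
  [0, -4*t*exp(-4*t) + exp(-4*t), -2*t*exp(-4*t)]
  [0, 8*t*exp(-4*t), 4*t*exp(-4*t) + exp(-4*t)]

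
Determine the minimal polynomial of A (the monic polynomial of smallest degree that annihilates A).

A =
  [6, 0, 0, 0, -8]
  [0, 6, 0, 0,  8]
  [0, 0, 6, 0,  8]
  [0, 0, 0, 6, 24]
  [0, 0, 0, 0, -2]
x^2 - 4*x - 12

The characteristic polynomial is χ_A(x) = (x - 6)^4*(x + 2), so the eigenvalues are known. The minimal polynomial is
  m_A(x) = Π_λ (x − λ)^{k_λ}
where k_λ is the size of the *largest* Jordan block for λ (equivalently, the smallest k with (A − λI)^k v = 0 for every generalised eigenvector v of λ).

  λ = -2: largest Jordan block has size 1, contributing (x + 2)
  λ = 6: largest Jordan block has size 1, contributing (x − 6)

So m_A(x) = (x - 6)*(x + 2) = x^2 - 4*x - 12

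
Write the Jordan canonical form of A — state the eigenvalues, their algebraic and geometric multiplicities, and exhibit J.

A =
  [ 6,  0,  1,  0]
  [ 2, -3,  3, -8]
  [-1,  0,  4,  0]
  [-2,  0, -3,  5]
J_1(-3) ⊕ J_3(5)

The characteristic polynomial is
  det(x·I − A) = x^4 - 12*x^3 + 30*x^2 + 100*x - 375 = (x - 5)^3*(x + 3)

Eigenvalues and multiplicities (the geometric multiplicity of λ is n − rank(A − λI), which equals the number of Jordan blocks for λ):
  λ = -3: algebraic multiplicity = 1, geometric multiplicity = 1
  λ = 5: algebraic multiplicity = 3, geometric multiplicity = 1

Determining the block sizes for each eigenvalue:
  λ = -3: one block (gm = 1), so the single block has size am = 1 → block sizes [1]
  λ = 5: one block (gm = 1), so the single block has size am = 3 → block sizes [3]

Assembling the blocks gives a Jordan form
J =
  [-3, 0, 0, 0]
  [ 0, 5, 1, 0]
  [ 0, 0, 5, 1]
  [ 0, 0, 0, 5]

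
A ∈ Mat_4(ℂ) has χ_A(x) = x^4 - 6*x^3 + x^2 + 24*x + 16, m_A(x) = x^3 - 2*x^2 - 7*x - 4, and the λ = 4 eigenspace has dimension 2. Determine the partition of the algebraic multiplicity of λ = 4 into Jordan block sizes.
Block sizes for λ = 4: [1, 1]

Step 1 — from the characteristic polynomial, algebraic multiplicity of λ = 4 is 2. From dim ker(A − (4)·I) = 2, there are exactly 2 Jordan blocks for λ = 4.
Step 2 — from the minimal polynomial, the factor (x − 4) tells us the largest block for λ = 4 has size 1.
Step 3 — with total size 2, 2 blocks, and largest block 1, the block sizes (in nonincreasing order) are [1, 1].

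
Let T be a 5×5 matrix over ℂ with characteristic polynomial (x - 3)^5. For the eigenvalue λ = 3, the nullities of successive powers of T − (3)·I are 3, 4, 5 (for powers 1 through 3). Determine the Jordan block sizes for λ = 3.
Block sizes for λ = 3: [3, 1, 1]

From the dimensions of kernels of powers, the number of Jordan blocks of size at least j is d_j − d_{j−1} where d_j = dim ker(N^j) (with d_0 = 0). Computing the differences gives [3, 1, 1].
The number of blocks of size exactly k is (#blocks of size ≥ k) − (#blocks of size ≥ k + 1), so the partition is: 2 block(s) of size 1, 1 block(s) of size 3.
In nonincreasing order the block sizes are [3, 1, 1].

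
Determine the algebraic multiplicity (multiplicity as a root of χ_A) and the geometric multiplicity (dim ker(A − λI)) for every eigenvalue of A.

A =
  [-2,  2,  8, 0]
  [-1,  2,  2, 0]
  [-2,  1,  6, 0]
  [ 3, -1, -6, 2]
λ = 2: alg = 4, geom = 2

Step 1 — factor the characteristic polynomial to read off the algebraic multiplicities:
  χ_A(x) = (x - 2)^4

Step 2 — compute geometric multiplicities via the rank-nullity identity g(λ) = n − rank(A − λI):
  rank(A − (2)·I) = 2, so dim ker(A − (2)·I) = n − 2 = 2

Summary:
  λ = 2: algebraic multiplicity = 4, geometric multiplicity = 2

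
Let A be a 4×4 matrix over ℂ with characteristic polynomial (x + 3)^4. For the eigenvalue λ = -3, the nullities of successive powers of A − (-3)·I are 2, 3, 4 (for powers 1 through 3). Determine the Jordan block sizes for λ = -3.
Block sizes for λ = -3: [3, 1]

From the dimensions of kernels of powers, the number of Jordan blocks of size at least j is d_j − d_{j−1} where d_j = dim ker(N^j) (with d_0 = 0). Computing the differences gives [2, 1, 1].
The number of blocks of size exactly k is (#blocks of size ≥ k) − (#blocks of size ≥ k + 1), so the partition is: 1 block(s) of size 1, 1 block(s) of size 3.
In nonincreasing order the block sizes are [3, 1].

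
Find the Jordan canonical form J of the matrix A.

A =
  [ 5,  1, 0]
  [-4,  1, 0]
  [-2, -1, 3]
J_2(3) ⊕ J_1(3)

The characteristic polynomial is
  det(x·I − A) = x^3 - 9*x^2 + 27*x - 27 = (x - 3)^3

Eigenvalues and multiplicities (the geometric multiplicity of λ is n − rank(A − λI), which equals the number of Jordan blocks for λ):
  λ = 3: algebraic multiplicity = 3, geometric multiplicity = 2

Determining the block sizes for each eigenvalue:
  λ = 3: 2 blocks summing to 3 forces exactly one block of size 2 and the rest size 1 → block sizes [2, 1]

Assembling the blocks gives a Jordan form
J =
  [3, 1, 0]
  [0, 3, 0]
  [0, 0, 3]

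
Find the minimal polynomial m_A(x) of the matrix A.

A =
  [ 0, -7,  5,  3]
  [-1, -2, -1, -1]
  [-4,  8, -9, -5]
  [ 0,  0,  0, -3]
x^4 + 14*x^3 + 72*x^2 + 162*x + 135

The characteristic polynomial is χ_A(x) = (x + 3)^3*(x + 5), so the eigenvalues are known. The minimal polynomial is
  m_A(x) = Π_λ (x − λ)^{k_λ}
where k_λ is the size of the *largest* Jordan block for λ (equivalently, the smallest k with (A − λI)^k v = 0 for every generalised eigenvector v of λ).

  λ = -5: largest Jordan block has size 1, contributing (x + 5)
  λ = -3: largest Jordan block has size 3, contributing (x + 3)^3

So m_A(x) = (x + 3)^3*(x + 5) = x^4 + 14*x^3 + 72*x^2 + 162*x + 135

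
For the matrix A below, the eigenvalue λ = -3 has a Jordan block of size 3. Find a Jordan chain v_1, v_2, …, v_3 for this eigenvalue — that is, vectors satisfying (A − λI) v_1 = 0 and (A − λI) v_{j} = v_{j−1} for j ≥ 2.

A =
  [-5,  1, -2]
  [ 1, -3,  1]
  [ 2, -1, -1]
A Jordan chain for λ = -3 of length 3:
v_1 = (1, 0, -1)ᵀ
v_2 = (-2, 1, 2)ᵀ
v_3 = (1, 0, 0)ᵀ

Let N = A − (-3)·I. We want v_3 with N^3 v_3 = 0 but N^2 v_3 ≠ 0; then v_{j-1} := N · v_j for j = 3, …, 2.

Pick v_3 = (1, 0, 0)ᵀ.
Then v_2 = N · v_3 = (-2, 1, 2)ᵀ.
Then v_1 = N · v_2 = (1, 0, -1)ᵀ.

Sanity check: (A − (-3)·I) v_1 = (0, 0, 0)ᵀ = 0. ✓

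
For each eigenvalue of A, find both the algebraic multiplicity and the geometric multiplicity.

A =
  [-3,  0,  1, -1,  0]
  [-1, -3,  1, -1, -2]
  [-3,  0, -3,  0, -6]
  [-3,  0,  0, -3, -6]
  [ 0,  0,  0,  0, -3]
λ = -3: alg = 5, geom = 3

Step 1 — factor the characteristic polynomial to read off the algebraic multiplicities:
  χ_A(x) = (x + 3)^5

Step 2 — compute geometric multiplicities via the rank-nullity identity g(λ) = n − rank(A − λI):
  rank(A − (-3)·I) = 2, so dim ker(A − (-3)·I) = n − 2 = 3

Summary:
  λ = -3: algebraic multiplicity = 5, geometric multiplicity = 3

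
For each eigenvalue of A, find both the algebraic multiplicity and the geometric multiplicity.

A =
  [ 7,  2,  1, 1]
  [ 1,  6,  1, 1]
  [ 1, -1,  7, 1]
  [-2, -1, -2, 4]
λ = 6: alg = 4, geom = 2

Step 1 — factor the characteristic polynomial to read off the algebraic multiplicities:
  χ_A(x) = (x - 6)^4

Step 2 — compute geometric multiplicities via the rank-nullity identity g(λ) = n − rank(A − λI):
  rank(A − (6)·I) = 2, so dim ker(A − (6)·I) = n − 2 = 2

Summary:
  λ = 6: algebraic multiplicity = 4, geometric multiplicity = 2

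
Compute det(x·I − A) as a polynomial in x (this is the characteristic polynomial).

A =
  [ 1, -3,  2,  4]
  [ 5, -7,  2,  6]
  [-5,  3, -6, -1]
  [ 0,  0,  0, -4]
x^4 + 16*x^3 + 96*x^2 + 256*x + 256

Expanding det(x·I − A) (e.g. by cofactor expansion or by noting that A is similar to its Jordan form J, which has the same characteristic polynomial as A) gives
  χ_A(x) = x^4 + 16*x^3 + 96*x^2 + 256*x + 256
which factors as (x + 4)^4. The eigenvalues (with algebraic multiplicities) are λ = -4 with multiplicity 4.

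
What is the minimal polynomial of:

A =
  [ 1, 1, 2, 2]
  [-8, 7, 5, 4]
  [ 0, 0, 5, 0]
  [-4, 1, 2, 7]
x^3 - 15*x^2 + 75*x - 125

The characteristic polynomial is χ_A(x) = (x - 5)^4, so the eigenvalues are known. The minimal polynomial is
  m_A(x) = Π_λ (x − λ)^{k_λ}
where k_λ is the size of the *largest* Jordan block for λ (equivalently, the smallest k with (A − λI)^k v = 0 for every generalised eigenvector v of λ).

  λ = 5: largest Jordan block has size 3, contributing (x − 5)^3

So m_A(x) = (x - 5)^3 = x^3 - 15*x^2 + 75*x - 125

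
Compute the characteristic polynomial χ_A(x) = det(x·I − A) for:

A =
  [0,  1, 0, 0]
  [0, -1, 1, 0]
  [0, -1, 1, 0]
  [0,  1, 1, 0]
x^4

Expanding det(x·I − A) (e.g. by cofactor expansion or by noting that A is similar to its Jordan form J, which has the same characteristic polynomial as A) gives
  χ_A(x) = x^4
which factors as x^4. The eigenvalues (with algebraic multiplicities) are λ = 0 with multiplicity 4.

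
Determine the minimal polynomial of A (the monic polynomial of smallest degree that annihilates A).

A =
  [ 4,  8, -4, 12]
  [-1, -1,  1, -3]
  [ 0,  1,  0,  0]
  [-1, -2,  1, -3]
x^3

The characteristic polynomial is χ_A(x) = x^4, so the eigenvalues are known. The minimal polynomial is
  m_A(x) = Π_λ (x − λ)^{k_λ}
where k_λ is the size of the *largest* Jordan block for λ (equivalently, the smallest k with (A − λI)^k v = 0 for every generalised eigenvector v of λ).

  λ = 0: largest Jordan block has size 3, contributing (x − 0)^3

So m_A(x) = x^3 = x^3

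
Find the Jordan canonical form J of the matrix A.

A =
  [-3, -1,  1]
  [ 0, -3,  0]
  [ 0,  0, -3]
J_2(-3) ⊕ J_1(-3)

The characteristic polynomial is
  det(x·I − A) = x^3 + 9*x^2 + 27*x + 27 = (x + 3)^3

Eigenvalues and multiplicities (the geometric multiplicity of λ is n − rank(A − λI), which equals the number of Jordan blocks for λ):
  λ = -3: algebraic multiplicity = 3, geometric multiplicity = 2

Determining the block sizes for each eigenvalue:
  λ = -3: 2 blocks summing to 3 forces exactly one block of size 2 and the rest size 1 → block sizes [2, 1]

Assembling the blocks gives a Jordan form
J =
  [-3,  1,  0]
  [ 0, -3,  0]
  [ 0,  0, -3]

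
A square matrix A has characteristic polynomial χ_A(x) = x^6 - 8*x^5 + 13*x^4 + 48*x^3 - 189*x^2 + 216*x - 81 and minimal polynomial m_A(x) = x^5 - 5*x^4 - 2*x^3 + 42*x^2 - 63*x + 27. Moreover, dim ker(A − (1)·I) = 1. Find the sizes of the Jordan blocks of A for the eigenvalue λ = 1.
Block sizes for λ = 1: [2]

Step 1 — from the characteristic polynomial, algebraic multiplicity of λ = 1 is 2. From dim ker(A − (1)·I) = 1, there are exactly 1 Jordan blocks for λ = 1.
Step 2 — from the minimal polynomial, the factor (x − 1)^2 tells us the largest block for λ = 1 has size 2.
Step 3 — with total size 2, 1 blocks, and largest block 2, the block sizes (in nonincreasing order) are [2].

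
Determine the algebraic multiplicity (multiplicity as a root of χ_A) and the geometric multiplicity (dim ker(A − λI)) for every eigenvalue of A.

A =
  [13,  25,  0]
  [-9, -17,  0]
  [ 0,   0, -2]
λ = -2: alg = 3, geom = 2

Step 1 — factor the characteristic polynomial to read off the algebraic multiplicities:
  χ_A(x) = (x + 2)^3

Step 2 — compute geometric multiplicities via the rank-nullity identity g(λ) = n − rank(A − λI):
  rank(A − (-2)·I) = 1, so dim ker(A − (-2)·I) = n − 1 = 2

Summary:
  λ = -2: algebraic multiplicity = 3, geometric multiplicity = 2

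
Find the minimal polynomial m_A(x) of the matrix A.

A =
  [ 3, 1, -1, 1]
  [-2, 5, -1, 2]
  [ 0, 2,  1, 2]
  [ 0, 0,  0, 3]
x^3 - 9*x^2 + 27*x - 27

The characteristic polynomial is χ_A(x) = (x - 3)^4, so the eigenvalues are known. The minimal polynomial is
  m_A(x) = Π_λ (x − λ)^{k_λ}
where k_λ is the size of the *largest* Jordan block for λ (equivalently, the smallest k with (A − λI)^k v = 0 for every generalised eigenvector v of λ).

  λ = 3: largest Jordan block has size 3, contributing (x − 3)^3

So m_A(x) = (x - 3)^3 = x^3 - 9*x^2 + 27*x - 27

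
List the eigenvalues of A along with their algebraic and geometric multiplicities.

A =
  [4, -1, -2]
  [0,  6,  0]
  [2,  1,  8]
λ = 6: alg = 3, geom = 2

Step 1 — factor the characteristic polynomial to read off the algebraic multiplicities:
  χ_A(x) = (x - 6)^3

Step 2 — compute geometric multiplicities via the rank-nullity identity g(λ) = n − rank(A − λI):
  rank(A − (6)·I) = 1, so dim ker(A − (6)·I) = n − 1 = 2

Summary:
  λ = 6: algebraic multiplicity = 3, geometric multiplicity = 2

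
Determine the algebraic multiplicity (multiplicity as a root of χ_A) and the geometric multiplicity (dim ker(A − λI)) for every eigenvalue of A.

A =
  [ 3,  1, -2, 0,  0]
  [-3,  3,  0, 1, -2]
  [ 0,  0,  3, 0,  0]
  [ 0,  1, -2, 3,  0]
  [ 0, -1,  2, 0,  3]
λ = 3: alg = 5, geom = 3

Step 1 — factor the characteristic polynomial to read off the algebraic multiplicities:
  χ_A(x) = (x - 3)^5

Step 2 — compute geometric multiplicities via the rank-nullity identity g(λ) = n − rank(A − λI):
  rank(A − (3)·I) = 2, so dim ker(A − (3)·I) = n − 2 = 3

Summary:
  λ = 3: algebraic multiplicity = 5, geometric multiplicity = 3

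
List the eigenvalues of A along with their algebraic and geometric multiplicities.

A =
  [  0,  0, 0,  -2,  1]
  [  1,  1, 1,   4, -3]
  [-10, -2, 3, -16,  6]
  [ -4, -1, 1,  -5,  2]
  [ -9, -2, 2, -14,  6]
λ = 1: alg = 5, geom = 2

Step 1 — factor the characteristic polynomial to read off the algebraic multiplicities:
  χ_A(x) = (x - 1)^5

Step 2 — compute geometric multiplicities via the rank-nullity identity g(λ) = n − rank(A − λI):
  rank(A − (1)·I) = 3, so dim ker(A − (1)·I) = n − 3 = 2

Summary:
  λ = 1: algebraic multiplicity = 5, geometric multiplicity = 2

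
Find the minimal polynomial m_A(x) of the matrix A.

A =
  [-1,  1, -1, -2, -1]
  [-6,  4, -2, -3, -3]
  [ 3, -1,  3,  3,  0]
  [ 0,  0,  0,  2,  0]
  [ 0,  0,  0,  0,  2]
x^2 - 4*x + 4

The characteristic polynomial is χ_A(x) = (x - 2)^5, so the eigenvalues are known. The minimal polynomial is
  m_A(x) = Π_λ (x − λ)^{k_λ}
where k_λ is the size of the *largest* Jordan block for λ (equivalently, the smallest k with (A − λI)^k v = 0 for every generalised eigenvector v of λ).

  λ = 2: largest Jordan block has size 2, contributing (x − 2)^2

So m_A(x) = (x - 2)^2 = x^2 - 4*x + 4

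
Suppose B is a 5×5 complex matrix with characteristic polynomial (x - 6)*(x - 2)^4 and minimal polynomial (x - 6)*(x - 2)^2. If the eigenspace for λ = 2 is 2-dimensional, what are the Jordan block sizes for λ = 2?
Block sizes for λ = 2: [2, 2]

Step 1 — from the characteristic polynomial, algebraic multiplicity of λ = 2 is 4. From dim ker(B − (2)·I) = 2, there are exactly 2 Jordan blocks for λ = 2.
Step 2 — from the minimal polynomial, the factor (x − 2)^2 tells us the largest block for λ = 2 has size 2.
Step 3 — with total size 4, 2 blocks, and largest block 2, the block sizes (in nonincreasing order) are [2, 2].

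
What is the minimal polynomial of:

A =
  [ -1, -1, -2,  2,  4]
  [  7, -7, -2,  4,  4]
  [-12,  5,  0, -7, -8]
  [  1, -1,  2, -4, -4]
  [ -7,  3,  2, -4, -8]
x^2 + 8*x + 16

The characteristic polynomial is χ_A(x) = (x + 4)^5, so the eigenvalues are known. The minimal polynomial is
  m_A(x) = Π_λ (x − λ)^{k_λ}
where k_λ is the size of the *largest* Jordan block for λ (equivalently, the smallest k with (A − λI)^k v = 0 for every generalised eigenvector v of λ).

  λ = -4: largest Jordan block has size 2, contributing (x + 4)^2

So m_A(x) = (x + 4)^2 = x^2 + 8*x + 16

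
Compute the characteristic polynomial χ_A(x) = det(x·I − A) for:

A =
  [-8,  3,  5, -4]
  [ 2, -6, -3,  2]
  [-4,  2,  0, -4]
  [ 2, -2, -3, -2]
x^4 + 16*x^3 + 96*x^2 + 256*x + 256

Expanding det(x·I − A) (e.g. by cofactor expansion or by noting that A is similar to its Jordan form J, which has the same characteristic polynomial as A) gives
  χ_A(x) = x^4 + 16*x^3 + 96*x^2 + 256*x + 256
which factors as (x + 4)^4. The eigenvalues (with algebraic multiplicities) are λ = -4 with multiplicity 4.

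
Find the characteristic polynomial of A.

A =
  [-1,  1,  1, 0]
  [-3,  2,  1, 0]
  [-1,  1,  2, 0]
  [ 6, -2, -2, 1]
x^4 - 4*x^3 + 6*x^2 - 4*x + 1

Expanding det(x·I − A) (e.g. by cofactor expansion or by noting that A is similar to its Jordan form J, which has the same characteristic polynomial as A) gives
  χ_A(x) = x^4 - 4*x^3 + 6*x^2 - 4*x + 1
which factors as (x - 1)^4. The eigenvalues (with algebraic multiplicities) are λ = 1 with multiplicity 4.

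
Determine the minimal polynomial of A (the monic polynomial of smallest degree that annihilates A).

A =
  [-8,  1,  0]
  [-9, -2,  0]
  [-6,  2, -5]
x^2 + 10*x + 25

The characteristic polynomial is χ_A(x) = (x + 5)^3, so the eigenvalues are known. The minimal polynomial is
  m_A(x) = Π_λ (x − λ)^{k_λ}
where k_λ is the size of the *largest* Jordan block for λ (equivalently, the smallest k with (A − λI)^k v = 0 for every generalised eigenvector v of λ).

  λ = -5: largest Jordan block has size 2, contributing (x + 5)^2

So m_A(x) = (x + 5)^2 = x^2 + 10*x + 25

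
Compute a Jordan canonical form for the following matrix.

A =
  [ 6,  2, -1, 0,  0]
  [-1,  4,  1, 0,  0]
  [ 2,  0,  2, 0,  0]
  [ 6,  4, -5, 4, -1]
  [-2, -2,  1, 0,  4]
J_3(4) ⊕ J_2(4)

The characteristic polynomial is
  det(x·I − A) = x^5 - 20*x^4 + 160*x^3 - 640*x^2 + 1280*x - 1024 = (x - 4)^5

Eigenvalues and multiplicities (the geometric multiplicity of λ is n − rank(A − λI), which equals the number of Jordan blocks for λ):
  λ = 4: algebraic multiplicity = 5, geometric multiplicity = 2

Determining the block sizes for each eigenvalue:
  λ = 4: with am = 5 and gm = 2, the partition is not yet determined (e.g. several partitions of 5 into 2 parts exist). Let N = A − (4)·I. Computing rank(N^1) = 3, rank(N^2) = 1, rank(N^3) = 0; the number of blocks of size ≥ j is rank(N^{j−1}) − rank(N^j), giving [2, 2, 1]. So we have 1 block(s) of size 3, 1 block(s) of size 2 → block sizes [3, 2]

Assembling the blocks gives a Jordan form
J =
  [4, 1, 0, 0, 0]
  [0, 4, 1, 0, 0]
  [0, 0, 4, 0, 0]
  [0, 0, 0, 4, 1]
  [0, 0, 0, 0, 4]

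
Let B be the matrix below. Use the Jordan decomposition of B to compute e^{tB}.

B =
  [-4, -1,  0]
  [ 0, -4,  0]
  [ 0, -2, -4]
e^{tB} =
  [exp(-4*t), -t*exp(-4*t), 0]
  [0, exp(-4*t), 0]
  [0, -2*t*exp(-4*t), exp(-4*t)]

Strategy: write B = P · J · P⁻¹ where J is a Jordan canonical form, so e^{tB} = P · e^{tJ} · P⁻¹, and e^{tJ} can be computed block-by-block.

B has Jordan form
J =
  [-4,  1,  0]
  [ 0, -4,  0]
  [ 0,  0, -4]
(up to reordering of blocks).

Per-block formulas:
  For a 2×2 Jordan block J_2(-4): exp(t · J_2(-4)) = e^(-4t)·(I + t·N), where N is the 2×2 nilpotent shift.
  For a 1×1 block at λ = -4: exp(t · [-4]) = [e^(-4t)].

After assembling e^{tJ} and conjugating by P, we get:

e^{tB} =
  [exp(-4*t), -t*exp(-4*t), 0]
  [0, exp(-4*t), 0]
  [0, -2*t*exp(-4*t), exp(-4*t)]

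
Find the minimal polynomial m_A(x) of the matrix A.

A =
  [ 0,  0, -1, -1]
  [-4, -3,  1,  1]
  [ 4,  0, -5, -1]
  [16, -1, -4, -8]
x^3 + 12*x^2 + 48*x + 64

The characteristic polynomial is χ_A(x) = (x + 4)^4, so the eigenvalues are known. The minimal polynomial is
  m_A(x) = Π_λ (x − λ)^{k_λ}
where k_λ is the size of the *largest* Jordan block for λ (equivalently, the smallest k with (A − λI)^k v = 0 for every generalised eigenvector v of λ).

  λ = -4: largest Jordan block has size 3, contributing (x + 4)^3

So m_A(x) = (x + 4)^3 = x^3 + 12*x^2 + 48*x + 64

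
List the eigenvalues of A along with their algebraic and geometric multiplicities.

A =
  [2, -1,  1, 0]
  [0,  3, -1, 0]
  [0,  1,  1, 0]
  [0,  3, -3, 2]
λ = 2: alg = 4, geom = 3

Step 1 — factor the characteristic polynomial to read off the algebraic multiplicities:
  χ_A(x) = (x - 2)^4

Step 2 — compute geometric multiplicities via the rank-nullity identity g(λ) = n − rank(A − λI):
  rank(A − (2)·I) = 1, so dim ker(A − (2)·I) = n − 1 = 3

Summary:
  λ = 2: algebraic multiplicity = 4, geometric multiplicity = 3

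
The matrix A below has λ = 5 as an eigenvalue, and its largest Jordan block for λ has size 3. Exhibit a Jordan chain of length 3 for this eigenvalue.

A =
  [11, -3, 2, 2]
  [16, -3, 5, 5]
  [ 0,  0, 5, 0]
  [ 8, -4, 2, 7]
A Jordan chain for λ = 5 of length 3:
v_1 = (4, 8, 0, 0)ᵀ
v_2 = (6, 16, 0, 8)ᵀ
v_3 = (1, 0, 0, 0)ᵀ

Let N = A − (5)·I. We want v_3 with N^3 v_3 = 0 but N^2 v_3 ≠ 0; then v_{j-1} := N · v_j for j = 3, …, 2.

Pick v_3 = (1, 0, 0, 0)ᵀ.
Then v_2 = N · v_3 = (6, 16, 0, 8)ᵀ.
Then v_1 = N · v_2 = (4, 8, 0, 0)ᵀ.

Sanity check: (A − (5)·I) v_1 = (0, 0, 0, 0)ᵀ = 0. ✓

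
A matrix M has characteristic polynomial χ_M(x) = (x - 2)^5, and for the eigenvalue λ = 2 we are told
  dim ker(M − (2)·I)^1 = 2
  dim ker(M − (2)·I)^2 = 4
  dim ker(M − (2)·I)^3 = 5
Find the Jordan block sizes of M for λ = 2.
Block sizes for λ = 2: [3, 2]

From the dimensions of kernels of powers, the number of Jordan blocks of size at least j is d_j − d_{j−1} where d_j = dim ker(N^j) (with d_0 = 0). Computing the differences gives [2, 2, 1].
The number of blocks of size exactly k is (#blocks of size ≥ k) − (#blocks of size ≥ k + 1), so the partition is: 1 block(s) of size 2, 1 block(s) of size 3.
In nonincreasing order the block sizes are [3, 2].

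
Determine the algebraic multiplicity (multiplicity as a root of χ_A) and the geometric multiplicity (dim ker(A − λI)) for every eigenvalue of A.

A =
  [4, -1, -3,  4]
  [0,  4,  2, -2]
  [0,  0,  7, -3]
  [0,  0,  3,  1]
λ = 4: alg = 4, geom = 2

Step 1 — factor the characteristic polynomial to read off the algebraic multiplicities:
  χ_A(x) = (x - 4)^4

Step 2 — compute geometric multiplicities via the rank-nullity identity g(λ) = n − rank(A − λI):
  rank(A − (4)·I) = 2, so dim ker(A − (4)·I) = n − 2 = 2

Summary:
  λ = 4: algebraic multiplicity = 4, geometric multiplicity = 2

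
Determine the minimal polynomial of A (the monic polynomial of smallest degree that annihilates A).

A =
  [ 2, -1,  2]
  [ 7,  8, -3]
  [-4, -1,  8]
x^3 - 18*x^2 + 108*x - 216

The characteristic polynomial is χ_A(x) = (x - 6)^3, so the eigenvalues are known. The minimal polynomial is
  m_A(x) = Π_λ (x − λ)^{k_λ}
where k_λ is the size of the *largest* Jordan block for λ (equivalently, the smallest k with (A − λI)^k v = 0 for every generalised eigenvector v of λ).

  λ = 6: largest Jordan block has size 3, contributing (x − 6)^3

So m_A(x) = (x - 6)^3 = x^3 - 18*x^2 + 108*x - 216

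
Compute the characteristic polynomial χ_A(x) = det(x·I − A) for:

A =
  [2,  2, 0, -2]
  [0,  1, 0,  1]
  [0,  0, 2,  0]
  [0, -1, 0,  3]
x^4 - 8*x^3 + 24*x^2 - 32*x + 16

Expanding det(x·I − A) (e.g. by cofactor expansion or by noting that A is similar to its Jordan form J, which has the same characteristic polynomial as A) gives
  χ_A(x) = x^4 - 8*x^3 + 24*x^2 - 32*x + 16
which factors as (x - 2)^4. The eigenvalues (with algebraic multiplicities) are λ = 2 with multiplicity 4.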